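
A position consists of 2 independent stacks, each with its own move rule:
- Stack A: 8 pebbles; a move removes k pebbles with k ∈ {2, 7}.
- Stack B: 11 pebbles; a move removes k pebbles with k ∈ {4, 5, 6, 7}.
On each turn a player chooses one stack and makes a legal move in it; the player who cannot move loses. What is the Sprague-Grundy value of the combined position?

For stack A, compute g(0), g(1), … with moves {2, 7}:
k:     0  1  2  3  4  5  6  7  8
g(k):  0  0  1  1  0  0  1  1  2
So g(8) = 2.
For stack B, compute g(0), g(1), … with moves {4, 5, 6, 7}:
k:     0  1  2  3  4  5  6  7  8  9 10 11
g(k):  0  0  0  0  1  1  1  1  2  2  2  0
So g(11) = 0.
The value of a disjunctive sum is the nim-sum of the parts.
Combined value = 2 XOR 0 = 2.

2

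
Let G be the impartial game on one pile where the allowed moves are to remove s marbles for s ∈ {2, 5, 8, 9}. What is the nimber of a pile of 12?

2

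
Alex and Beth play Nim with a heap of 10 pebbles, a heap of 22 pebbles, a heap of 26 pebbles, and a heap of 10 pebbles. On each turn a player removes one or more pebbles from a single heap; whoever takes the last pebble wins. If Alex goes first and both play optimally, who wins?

Alex wins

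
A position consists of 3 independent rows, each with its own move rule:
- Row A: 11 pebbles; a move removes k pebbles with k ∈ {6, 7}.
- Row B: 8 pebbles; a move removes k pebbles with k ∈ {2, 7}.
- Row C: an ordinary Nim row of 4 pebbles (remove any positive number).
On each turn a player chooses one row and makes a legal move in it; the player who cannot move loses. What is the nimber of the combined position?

7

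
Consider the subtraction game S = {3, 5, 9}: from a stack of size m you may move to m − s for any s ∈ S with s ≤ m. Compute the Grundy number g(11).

Compute g(0), g(1), … for moves {3, 5, 9}:
k:     0  1  2  3  4  5  6  7  8  9 10 11
g(k):  0  0  0  1  1  1  2  2  0  3  3  1
So g(11) = 1.

1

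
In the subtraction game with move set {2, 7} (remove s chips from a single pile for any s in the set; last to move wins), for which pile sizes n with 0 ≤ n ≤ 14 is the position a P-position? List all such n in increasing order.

Compute g(0), g(1), … for moves {2, 7}:
k:     0  1  2  3  4  5  6  7  8  9 10 11 12 13 14
g(k):  0  0  1  1  0  0  1  1  2  0  0  1  1  0  0
The P-positions (g = 0) in 0..14 are 0, 1, 4, 5, 9, 10, 13, 14.

0, 1, 4, 5, 9, 10, 13, 14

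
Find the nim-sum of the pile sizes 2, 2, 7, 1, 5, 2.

Compute the nim-sum pairwise:
2 ^ 2 = 0
0 ^ 7 = 7
7 ^ 1 = 6
6 ^ 5 = 3
3 ^ 2 = 1

1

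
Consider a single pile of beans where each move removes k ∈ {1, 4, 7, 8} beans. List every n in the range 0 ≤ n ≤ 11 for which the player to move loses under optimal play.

0, 2, 5, 11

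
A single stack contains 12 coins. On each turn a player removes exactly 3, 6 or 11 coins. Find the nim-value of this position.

1

Compute g(0), g(1), … for moves {3, 6, 11}:
k:     0  1  2  3  4  5  6  7  8  9 10 11 12
g(k):  0  0  0  1  1  1  2  2  2  0  0  3  1
So g(12) = 1.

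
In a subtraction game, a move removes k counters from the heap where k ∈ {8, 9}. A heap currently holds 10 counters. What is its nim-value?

1

Compute g(0), g(1), … for moves {8, 9}:
k:     0  1  2  3  4  5  6  7  8  9 10
g(k):  0  0  0  0  0  0  0  0  1  1  1
So g(10) = 1.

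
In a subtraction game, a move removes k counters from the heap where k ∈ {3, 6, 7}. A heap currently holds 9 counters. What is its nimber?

3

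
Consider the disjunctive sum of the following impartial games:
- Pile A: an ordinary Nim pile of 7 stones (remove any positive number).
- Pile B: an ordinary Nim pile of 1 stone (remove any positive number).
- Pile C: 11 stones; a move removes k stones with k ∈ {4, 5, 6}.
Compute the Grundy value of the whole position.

6

Pile A is a plain Nim pile of size 7, so its Grundy value is 7.
Pile B is a plain Nim pile of size 1, so its Grundy value is 1.
For pile C, compute g(0), g(1), … with moves {4, 5, 6}:
k:     0  1  2  3  4  5  6  7  8  9 10 11
g(k):  0  0  0  0  1  1  1  1  2  2  0  0
So g(11) = 0.
By the Sprague-Grundy theorem, the Grundy value of a sum of independent games is the XOR of the component values.
Combined value = 7 XOR 1 XOR 0 = 6.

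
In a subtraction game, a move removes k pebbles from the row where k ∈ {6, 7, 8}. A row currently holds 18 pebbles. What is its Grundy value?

0

Build the Grundy sequence with g(k) = mex{g(k−s) : s ∈ {6, 7, 8}, s ≤ k}:
k:     0  1  2  3  4  5  6  7  8  9 10 11 12 13 14 15 16 17 18
g(k):  0  0  0  0  0  0  1  1  1  1  1  1  2  2  0  0  0  0  0
So g(18) = 0.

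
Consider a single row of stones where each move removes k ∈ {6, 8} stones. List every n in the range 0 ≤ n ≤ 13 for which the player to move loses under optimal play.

Grundy values for subtraction set {6, 8}:
g(0) = mex{} = 0
g(1) = mex{} = 0
g(2) = mex{} = 0
g(3) = mex{} = 0
g(4) = mex{} = 0
g(5) = mex{} = 0
g(6) = mex{0} = 1
g(7) = mex{0} = 1
g(8) = mex{0} = 1
g(9) = mex{0} = 1
g(10) = mex{0} = 1
g(11) = mex{0} = 1
g(12) = mex{0,1} = 2
g(13) = mex{0,1} = 2
The P-positions (g = 0) in 0..13 are 0, 1, 2, 3, 4, 5.

0, 1, 2, 3, 4, 5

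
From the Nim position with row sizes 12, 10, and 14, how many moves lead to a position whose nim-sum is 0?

3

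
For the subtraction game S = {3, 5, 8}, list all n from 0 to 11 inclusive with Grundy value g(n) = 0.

Compute g(0), g(1), … for moves {3, 5, 8}:
g(0) = mex{} = 0
g(1) = mex{} = 0
g(2) = mex{} = 0
g(3) = mex{0} = 1
g(4) = mex{0} = 1
g(5) = mex{0} = 1
g(6) = mex{0,1} = 2
g(7) = mex{0,1} = 2
g(8) = mex{0,1} = 2
g(9) = mex{0,1,2} = 3
g(10) = mex{0,1,2} = 3
g(11) = mex{1,2} = 0
The P-positions (g = 0) in 0..11 are 0, 1, 2, 11.

0, 1, 2, 11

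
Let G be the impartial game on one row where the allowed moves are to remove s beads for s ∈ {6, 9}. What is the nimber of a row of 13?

Compute g(0), g(1), … for moves {6, 9}:
k:     0  1  2  3  4  5  6  7  8  9 10 11 12 13
g(k):  0  0  0  0  0  0  1  1  1  1  1  1  2  2
So g(13) = 2.

2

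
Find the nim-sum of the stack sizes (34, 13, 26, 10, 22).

41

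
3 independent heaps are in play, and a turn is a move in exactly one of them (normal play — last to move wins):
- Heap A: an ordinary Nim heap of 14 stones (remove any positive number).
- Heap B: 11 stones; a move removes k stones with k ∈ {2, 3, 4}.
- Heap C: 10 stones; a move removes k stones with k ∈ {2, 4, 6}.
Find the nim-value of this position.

Heap A is a plain Nim heap of size 14, so its Grundy value is 14.
Grundy values for heap B (subtraction set {2, 3, 4}):
g(0) = mex{} = 0
g(1) = mex{} = 0
g(2) = mex{0} = 1
g(3) = mex{0} = 1
g(4) = mex{0,1} = 2
g(5) = mex{0,1} = 2
g(6) = mex{1,2} = 0
g(7) = mex{1,2} = 0
g(8) = mex{0,2} = 1
g(9) = mex{0,2} = 1
g(10) = mex{0,1} = 2
g(11) = mex{0,1} = 2
So g(11) = 2.
For heap C, compute g(0), g(1), … with moves {2, 4, 6}:
g(0) = mex{} = 0
g(1) = mex{} = 0
g(2) = mex{0} = 1
g(3) = mex{0} = 1
g(4) = mex{0,1} = 2
g(5) = mex{0,1} = 2
g(6) = mex{0,1,2} = 3
g(7) = mex{0,1,2} = 3
g(8) = mex{1,2,3} = 0
g(9) = mex{1,2,3} = 0
g(10) = mex{0,2,3} = 1
So g(10) = 1.
By the Sprague-Grundy theorem, the Grundy value of a sum of independent games is the XOR of the component values.
Combined value = 14 XOR 2 XOR 1 = 13.

13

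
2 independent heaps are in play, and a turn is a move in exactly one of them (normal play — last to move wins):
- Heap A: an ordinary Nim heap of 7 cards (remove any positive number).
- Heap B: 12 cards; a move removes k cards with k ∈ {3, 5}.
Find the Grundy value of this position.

6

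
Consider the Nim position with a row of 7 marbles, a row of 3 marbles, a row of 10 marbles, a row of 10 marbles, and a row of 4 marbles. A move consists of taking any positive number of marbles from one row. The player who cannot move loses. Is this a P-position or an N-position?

Bitwise XOR of the heap sizes:
  0111  (7)
  0011  (3)
  1010  (10)
  1010  (10)
  0100  (4)
  ----
  0000  (0)
The nim-sum is 0, so this is a P-position: the player to move is in a losing position under optimal play.

P-position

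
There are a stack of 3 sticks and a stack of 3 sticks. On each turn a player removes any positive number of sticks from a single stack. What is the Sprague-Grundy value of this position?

0

Compute the nim-sum pairwise:
3 ^ 3 = 0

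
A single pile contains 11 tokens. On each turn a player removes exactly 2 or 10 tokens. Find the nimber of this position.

Grundy values for subtraction set {2, 10}:
k:     0  1  2  3  4  5  6  7  8  9 10 11
g(k):  0  0  1  1  0  0  1  1  0  0  1  1
So g(11) = 1.

1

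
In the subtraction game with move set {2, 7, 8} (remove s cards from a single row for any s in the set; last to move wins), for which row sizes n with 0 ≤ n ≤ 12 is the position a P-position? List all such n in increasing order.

0, 1, 4, 5, 10

Grundy values for subtraction set {2, 7, 8}:
g(0) = mex{} = 0
g(1) = mex{} = 0
g(2) = mex{0} = 1
g(3) = mex{0} = 1
g(4) = mex{1} = 0
g(5) = mex{1} = 0
g(6) = mex{0} = 1
g(7) = mex{0} = 1
g(8) = mex{0,1} = 2
g(9) = mex{0,1} = 2
g(10) = mex{1,2} = 0
g(11) = mex{0,1,2} = 3
g(12) = mex{0} = 1
The P-positions (g = 0) in 0..12 are 0, 1, 4, 5, 10.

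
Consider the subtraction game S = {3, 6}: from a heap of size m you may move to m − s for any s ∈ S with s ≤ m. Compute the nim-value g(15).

2

Compute g(0), g(1), … for moves {3, 6}:
k:     0  1  2  3  4  5  6  7  8  9 10 11 12 13 14 15
g(k):  0  0  0  1  1  1  2  2  2  0  0  0  1  1  1  2
So g(15) = 2.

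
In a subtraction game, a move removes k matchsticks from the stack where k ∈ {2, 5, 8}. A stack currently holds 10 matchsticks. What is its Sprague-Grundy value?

0

Compute g(0), g(1), … for moves {2, 5, 8}:
k:     0  1  2  3  4  5  6  7  8  9 10
g(k):  0  0  1  1  0  2  1  0  2  1  0
So g(10) = 0.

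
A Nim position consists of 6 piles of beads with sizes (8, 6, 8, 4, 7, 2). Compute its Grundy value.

7

Bitwise XOR of the heap sizes:
  1000  (8)
  0110  (6)
  1000  (8)
  0100  (4)
  0111  (7)
  0010  (2)
  ----
  0111  (7)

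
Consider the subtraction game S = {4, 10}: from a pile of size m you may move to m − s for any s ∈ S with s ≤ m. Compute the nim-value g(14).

Build the Grundy sequence with g(k) = mex{g(k−s) : s ∈ {4, 10}, s ≤ k}:
g(0) = mex{} = 0
g(1) = mex{} = 0
g(2) = mex{} = 0
g(3) = mex{} = 0
g(4) = mex{0} = 1
g(5) = mex{0} = 1
g(6) = mex{0} = 1
g(7) = mex{0} = 1
g(8) = mex{1} = 0
g(9) = mex{1} = 0
g(10) = mex{0,1} = 2
g(11) = mex{0,1} = 2
g(12) = mex{0} = 1
g(13) = mex{0} = 1
g(14) = mex{1,2} = 0
So g(14) = 0.

0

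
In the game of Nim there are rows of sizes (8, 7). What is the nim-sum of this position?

Write each in binary and XOR column by column:
  1000  (8)
  0111  (7)
  ----
  1111  (15)

15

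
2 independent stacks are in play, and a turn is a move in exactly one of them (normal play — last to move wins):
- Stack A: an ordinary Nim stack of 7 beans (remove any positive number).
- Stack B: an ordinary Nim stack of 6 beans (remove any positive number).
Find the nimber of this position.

1

Stack A is a plain Nim stack of size 7, so its Grundy value is 7.
Stack B is a plain Nim stack of size 6, so its Grundy value is 6.
The value of a disjunctive sum is the nim-sum of the parts.
Combined value = 7 XOR 6 = 1.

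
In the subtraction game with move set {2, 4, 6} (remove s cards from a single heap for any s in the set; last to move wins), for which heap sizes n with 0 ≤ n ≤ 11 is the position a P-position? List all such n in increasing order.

0, 1, 8, 9

Compute g(0), g(1), … for moves {2, 4, 6}:
k:     0  1  2  3  4  5  6  7  8  9 10 11
g(k):  0  0  1  1  2  2  3  3  0  0  1  1
The P-positions (g = 0) in 0..11 are 0, 1, 8, 9.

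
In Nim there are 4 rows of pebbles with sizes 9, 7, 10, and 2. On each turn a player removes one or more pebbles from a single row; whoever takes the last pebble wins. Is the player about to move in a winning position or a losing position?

Compute the nim-sum pairwise:
9 XOR 7 = 14
14 XOR 10 = 4
4 XOR 2 = 6
The nim-sum is 6 ≠ 0, so this is an N-position: the player to move can win.

Winning position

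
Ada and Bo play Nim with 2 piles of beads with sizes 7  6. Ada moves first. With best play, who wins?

Write each in binary and XOR column by column:
  111  (7)
  110  (6)
  ---
  001  (1)
The nim-sum is 1 ≠ 0, so this is an N-position: the player to move can win; Ada has a winning move.

Ada wins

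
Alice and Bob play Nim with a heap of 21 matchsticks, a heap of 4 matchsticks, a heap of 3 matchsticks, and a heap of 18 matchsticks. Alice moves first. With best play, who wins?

Bob wins

In binary:
  10101  (21)
  00100  (4)
  00011  (3)
  10010  (18)
  -----
  00000  (0)
The nim-sum is 0, so this is a P-position: the player to move is in a losing position under optimal play; Alice is about to move from it and so loses — Bob wins.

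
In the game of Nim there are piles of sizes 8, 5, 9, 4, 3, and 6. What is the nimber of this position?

5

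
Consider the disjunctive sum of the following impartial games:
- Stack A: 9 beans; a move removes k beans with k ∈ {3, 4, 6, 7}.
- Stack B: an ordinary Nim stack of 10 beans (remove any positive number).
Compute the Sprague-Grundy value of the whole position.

Grundy values for stack A (subtraction set {3, 4, 6, 7}):
k:     0  1  2  3  4  5  6  7  8  9
g(k):  0  0  0  1  1  1  2  2  2  3
So g(9) = 3.
Stack B is a plain Nim stack of size 10, so its Grundy value is 10.
The value of a disjunctive sum is the nim-sum of the parts.
Combined value = 3 XOR 10 = 9.

9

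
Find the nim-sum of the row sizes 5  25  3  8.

23

Compute the nim-sum pairwise:
5 XOR 25 = 28
28 XOR 3 = 31
31 XOR 8 = 23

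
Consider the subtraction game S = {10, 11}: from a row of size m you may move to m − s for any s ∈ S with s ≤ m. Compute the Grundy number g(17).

1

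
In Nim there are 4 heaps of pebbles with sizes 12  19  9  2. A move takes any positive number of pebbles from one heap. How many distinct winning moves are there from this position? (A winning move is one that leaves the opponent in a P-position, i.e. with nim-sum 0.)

Nim-sum: 12 ^ 19 ^ 9 ^ 2 = 20.
The overall nim-sum is X = 20. A heap of size p has a winning move iff p XOR X < p (reduce it to p XOR X).
  12: 12 XOR 20 = 24 ≥ 12 — no move.
  19: 19 XOR 20 = 7 < 19 — winning move (to 7).
  9: 9 XOR 20 = 29 ≥ 9 — no move.
  2: 2 XOR 20 = 22 ≥ 2 — no move.
That gives 1 winning move.

1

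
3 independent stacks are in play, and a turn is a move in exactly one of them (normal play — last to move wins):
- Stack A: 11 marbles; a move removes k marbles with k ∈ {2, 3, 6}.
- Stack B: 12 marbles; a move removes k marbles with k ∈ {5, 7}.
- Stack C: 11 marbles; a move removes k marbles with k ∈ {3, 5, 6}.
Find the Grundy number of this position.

1

For stack A, compute g(0), g(1), … with moves {2, 3, 6}:
k:     0  1  2  3  4  5  6  7  8  9 10 11
g(k):  0  0  1  1  2  0  3  1  2  0  0  1
So g(11) = 1.
Build the Grundy sequence for stack B with g(k) = mex{g(k−s) : s ∈ {5, 7}, s ≤ k}:
g(0) = mex{} = 0
g(1) = mex{} = 0
g(2) = mex{} = 0
g(3) = mex{} = 0
g(4) = mex{} = 0
g(5) = mex{0} = 1
g(6) = mex{0} = 1
g(7) = mex{0} = 1
g(8) = mex{0} = 1
g(9) = mex{0} = 1
g(10) = mex{0,1} = 2
g(11) = mex{0,1} = 2
g(12) = mex{1} = 0
So g(12) = 0.
For stack C, compute g(0), g(1), … with moves {3, 5, 6}:
k:     0  1  2  3  4  5  6  7  8  9 10 11
g(k):  0  0  0  1  1  1  2  2  2  0  0  0
So g(11) = 0.
By the Sprague-Grundy theorem, the Grundy value of a sum of independent games is the XOR of the component values.
Combined value = 1 XOR 0 XOR 0 = 1.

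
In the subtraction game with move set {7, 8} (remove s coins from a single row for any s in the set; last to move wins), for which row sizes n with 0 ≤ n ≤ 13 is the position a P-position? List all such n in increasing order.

0, 1, 2, 3, 4, 5, 6

Compute g(0), g(1), … for moves {7, 8}:
k:     0  1  2  3  4  5  6  7  8  9 10 11 12 13
g(k):  0  0  0  0  0  0  0  1  1  1  1  1  1  1
The P-positions (g = 0) in 0..13 are 0, 1, 2, 3, 4, 5, 6.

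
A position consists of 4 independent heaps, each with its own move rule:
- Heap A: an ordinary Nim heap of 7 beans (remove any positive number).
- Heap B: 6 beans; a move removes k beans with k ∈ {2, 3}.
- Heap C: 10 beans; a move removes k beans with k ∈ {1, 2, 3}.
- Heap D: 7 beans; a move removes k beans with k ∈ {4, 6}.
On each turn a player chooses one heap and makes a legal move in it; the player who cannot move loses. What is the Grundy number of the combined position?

Heap A is a plain Nim heap of size 7, so its Grundy value is 7.
Grundy values for heap B (subtraction set {2, 3}):
g(0) = mex{} = 0
g(1) = mex{} = 0
g(2) = mex{0} = 1
g(3) = mex{0} = 1
g(4) = mex{0,1} = 2
g(5) = mex{1} = 0
g(6) = mex{1,2} = 0
So g(6) = 0.
Build the Grundy sequence for heap C with g(k) = mex{g(k−s) : s ∈ {1, 2, 3}, s ≤ k}:
g(0) = mex{} = 0
g(1) = mex{0} = 1
g(2) = mex{0,1} = 2
g(3) = mex{0,1,2} = 3
g(4) = mex{1,2,3} = 0
g(5) = mex{0,2,3} = 1
g(6) = mex{0,1,3} = 2
g(7) = mex{0,1,2} = 3
g(8) = mex{1,2,3} = 0
g(9) = mex{0,2,3} = 1
g(10) = mex{0,1,3} = 2
So g(10) = 2.
For heap D, compute g(0), g(1), … with moves {4, 6}:
k:     0  1  2  3  4  5  6  7
g(k):  0  0  0  0  1  1  1  1
So g(7) = 1.
The value of a disjunctive sum is the nim-sum of the parts.
Combined value = 7 XOR 0 XOR 2 XOR 1 = 4.

4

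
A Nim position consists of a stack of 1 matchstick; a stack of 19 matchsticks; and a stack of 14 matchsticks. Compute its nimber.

In binary:
  00001  (1)
  10011  (19)
  01110  (14)
  -----
  11100  (28)

28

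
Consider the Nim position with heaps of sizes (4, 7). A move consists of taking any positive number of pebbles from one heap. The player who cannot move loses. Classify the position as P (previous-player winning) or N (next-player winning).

Compute the nim-sum pairwise:
4 XOR 7 = 3
The nim-sum is 3 ≠ 0, so this is an N-position: the player to move can win.

N-position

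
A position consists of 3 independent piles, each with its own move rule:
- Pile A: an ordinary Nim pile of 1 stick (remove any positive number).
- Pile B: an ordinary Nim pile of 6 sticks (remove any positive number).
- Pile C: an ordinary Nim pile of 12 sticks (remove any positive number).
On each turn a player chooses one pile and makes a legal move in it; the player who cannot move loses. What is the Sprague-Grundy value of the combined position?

11

Pile A is a plain Nim pile of size 1, so its Grundy value is 1.
Pile B is a plain Nim pile of size 6, so its Grundy value is 6.
Pile C is a plain Nim pile of size 12, so its Grundy value is 12.
The value of a disjunctive sum is the nim-sum of the parts.
Combined value = 1 XOR 6 XOR 12 = 11.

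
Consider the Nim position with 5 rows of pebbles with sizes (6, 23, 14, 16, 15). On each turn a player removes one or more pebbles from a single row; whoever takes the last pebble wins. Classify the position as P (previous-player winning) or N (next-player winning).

Bitwise XOR of the heap sizes:
  00110  (6)
  10111  (23)
  01110  (14)
  10000  (16)
  01111  (15)
  -----
  00000  (0)
The nim-sum is 0, so this is a P-position: the player to move is in a losing position under optimal play.

P-position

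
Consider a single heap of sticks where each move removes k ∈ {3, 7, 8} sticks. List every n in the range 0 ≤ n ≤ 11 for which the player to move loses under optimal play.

0, 1, 2, 6, 11

Grundy values for subtraction set {3, 7, 8}:
k:     0  1  2  3  4  5  6  7  8  9 10 11
g(k):  0  0  0  1  1  1  0  2  2  1  3  0
The P-positions (g = 0) in 0..11 are 0, 1, 2, 6, 11.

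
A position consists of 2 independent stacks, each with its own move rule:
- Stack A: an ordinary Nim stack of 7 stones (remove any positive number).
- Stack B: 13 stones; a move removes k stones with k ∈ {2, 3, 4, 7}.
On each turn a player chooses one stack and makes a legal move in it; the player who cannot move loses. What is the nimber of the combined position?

6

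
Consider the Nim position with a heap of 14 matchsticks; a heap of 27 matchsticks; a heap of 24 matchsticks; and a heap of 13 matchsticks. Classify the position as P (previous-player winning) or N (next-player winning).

Bitwise XOR of the heap sizes:
  01110  (14)
  11011  (27)
  11000  (24)
  01101  (13)
  -----
  00000  (0)
The nim-sum is 0, so this is a P-position: the player to move is in a losing position under optimal play.

P-position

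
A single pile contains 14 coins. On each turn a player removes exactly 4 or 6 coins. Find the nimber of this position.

Grundy values for subtraction set {4, 6}:
g(0) = mex{} = 0
g(1) = mex{} = 0
g(2) = mex{} = 0
g(3) = mex{} = 0
g(4) = mex{0} = 1
g(5) = mex{0} = 1
g(6) = mex{0} = 1
g(7) = mex{0} = 1
g(8) = mex{0,1} = 2
g(9) = mex{0,1} = 2
g(10) = mex{1} = 0
g(11) = mex{1} = 0
g(12) = mex{1,2} = 0
g(13) = mex{1,2} = 0
g(14) = mex{0,2} = 1
So g(14) = 1.

1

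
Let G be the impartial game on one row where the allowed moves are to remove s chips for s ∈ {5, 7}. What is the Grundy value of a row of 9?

1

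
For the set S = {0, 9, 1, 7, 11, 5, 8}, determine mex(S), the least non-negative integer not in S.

2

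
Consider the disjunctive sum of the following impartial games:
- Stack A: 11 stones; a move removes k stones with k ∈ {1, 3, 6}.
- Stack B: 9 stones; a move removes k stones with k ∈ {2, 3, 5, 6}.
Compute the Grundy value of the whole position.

Build the Grundy sequence for stack A with g(k) = mex{g(k−s) : s ∈ {1, 3, 6}, s ≤ k}:
g(0) = mex{} = 0
g(1) = mex{0} = 1
g(2) = mex{1} = 0
g(3) = mex{0} = 1
g(4) = mex{1} = 0
g(5) = mex{0} = 1
g(6) = mex{0,1} = 2
g(7) = mex{0,1,2} = 3
g(8) = mex{0,1,3} = 2
g(9) = mex{1,2} = 0
g(10) = mex{0,3} = 1
g(11) = mex{1,2} = 0
So g(11) = 0.
Grundy values for stack B (subtraction set {2, 3, 5, 6}):
k:     0  1  2  3  4  5  6  7  8  9
g(k):  0  0  1  1  2  2  3  3  0  0
So g(9) = 0.
By the Sprague-Grundy theorem, the Grundy value of a sum of independent games is the XOR of the component values.
Combined value = 0 ⊕ 0 = 0.

0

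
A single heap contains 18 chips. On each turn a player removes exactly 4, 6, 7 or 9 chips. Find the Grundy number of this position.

1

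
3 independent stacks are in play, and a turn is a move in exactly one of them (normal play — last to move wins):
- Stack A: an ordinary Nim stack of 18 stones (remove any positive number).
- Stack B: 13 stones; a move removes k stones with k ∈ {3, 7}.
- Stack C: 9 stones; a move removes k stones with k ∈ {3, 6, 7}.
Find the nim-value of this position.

16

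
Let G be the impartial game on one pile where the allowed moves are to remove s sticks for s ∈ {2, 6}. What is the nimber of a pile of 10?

Build the Grundy sequence with g(k) = mex{g(k−s) : s ∈ {2, 6}, s ≤ k}:
k:     0  1  2  3  4  5  6  7  8  9 10
g(k):  0  0  1  1  0  0  1  1  0  0  1
So g(10) = 1.

1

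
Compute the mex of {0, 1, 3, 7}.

2

The values 0, 1 are all present; 2 is the first non-negative integer missing from the set.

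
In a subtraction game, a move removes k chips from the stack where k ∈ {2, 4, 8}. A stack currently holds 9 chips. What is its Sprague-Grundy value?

1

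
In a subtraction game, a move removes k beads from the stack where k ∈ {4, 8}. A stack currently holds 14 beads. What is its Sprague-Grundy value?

0

Compute g(0), g(1), … for moves {4, 8}:
k:     0  1  2  3  4  5  6  7  8  9 10 11 12 13 14
g(k):  0  0  0  0  1  1  1  1  2  2  2  2  0  0  0
So g(14) = 0.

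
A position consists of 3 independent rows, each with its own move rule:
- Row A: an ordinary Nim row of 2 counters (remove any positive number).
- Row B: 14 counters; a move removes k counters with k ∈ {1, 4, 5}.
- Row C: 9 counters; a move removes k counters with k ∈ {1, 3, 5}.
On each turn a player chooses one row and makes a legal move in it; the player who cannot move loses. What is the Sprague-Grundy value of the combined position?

Row A is a plain Nim row of size 2, so its Grundy value is 2.
Grundy values for row B (subtraction set {1, 4, 5}):
g(0) = mex{} = 0
g(1) = mex{0} = 1
g(2) = mex{1} = 0
g(3) = mex{0} = 1
g(4) = mex{0,1} = 2
g(5) = mex{0,1,2} = 3
g(6) = mex{0,1,3} = 2
g(7) = mex{0,1,2} = 3
g(8) = mex{1,2,3} = 0
g(9) = mex{0,2,3} = 1
g(10) = mex{1,2,3} = 0
g(11) = mex{0,2,3} = 1
g(12) = mex{0,1,3} = 2
g(13) = mex{0,1,2} = 3
g(14) = mex{0,1,3} = 2
So g(14) = 2.
For row C, compute g(0), g(1), … with moves {1, 3, 5}:
g(0) = mex{} = 0
g(1) = mex{0} = 1
g(2) = mex{1} = 0
g(3) = mex{0} = 1
g(4) = mex{1} = 0
g(5) = mex{0} = 1
g(6) = mex{1} = 0
g(7) = mex{0} = 1
g(8) = mex{1} = 0
g(9) = mex{0} = 1
So g(9) = 1.
The value of a disjunctive sum is the nim-sum of the parts.
Combined value = 2 XOR 2 XOR 1 = 1.

1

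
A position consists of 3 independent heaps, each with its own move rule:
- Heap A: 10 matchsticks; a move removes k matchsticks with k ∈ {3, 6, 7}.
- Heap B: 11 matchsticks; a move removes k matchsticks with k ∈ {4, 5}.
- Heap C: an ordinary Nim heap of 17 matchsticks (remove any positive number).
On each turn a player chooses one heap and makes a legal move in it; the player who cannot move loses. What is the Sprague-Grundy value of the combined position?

17

Build the Grundy sequence for heap A with g(k) = mex{g(k−s) : s ∈ {3, 6, 7}, s ≤ k}:
g(0) = mex{} = 0
g(1) = mex{} = 0
g(2) = mex{} = 0
g(3) = mex{0} = 1
g(4) = mex{0} = 1
g(5) = mex{0} = 1
g(6) = mex{0,1} = 2
g(7) = mex{0,1} = 2
g(8) = mex{0,1} = 2
g(9) = mex{0,1,2} = 3
g(10) = mex{1,2} = 0
So g(10) = 0.
For heap B, compute g(0), g(1), … with moves {4, 5}:
g(0) = mex{} = 0
g(1) = mex{} = 0
g(2) = mex{} = 0
g(3) = mex{} = 0
g(4) = mex{0} = 1
g(5) = mex{0} = 1
g(6) = mex{0} = 1
g(7) = mex{0} = 1
g(8) = mex{0,1} = 2
g(9) = mex{1} = 0
g(10) = mex{1} = 0
g(11) = mex{1} = 0
So g(11) = 0.
Heap C is a plain Nim heap of size 17, so its Grundy value is 17.
By the Sprague-Grundy theorem, the Grundy value of a sum of independent games is the XOR of the component values.
Combined value = 0 ⊕ 0 ⊕ 17 = 17.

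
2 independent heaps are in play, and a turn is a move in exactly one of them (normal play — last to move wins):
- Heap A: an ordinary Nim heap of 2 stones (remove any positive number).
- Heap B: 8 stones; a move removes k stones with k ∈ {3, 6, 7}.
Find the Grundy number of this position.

Heap A is a plain Nim heap of size 2, so its Grundy value is 2.
Build the Grundy sequence for heap B with g(k) = mex{g(k−s) : s ∈ {3, 6, 7}, s ≤ k}:
g(0) = mex{} = 0
g(1) = mex{} = 0
g(2) = mex{} = 0
g(3) = mex{0} = 1
g(4) = mex{0} = 1
g(5) = mex{0} = 1
g(6) = mex{0,1} = 2
g(7) = mex{0,1} = 2
g(8) = mex{0,1} = 2
So g(8) = 2.
By the Sprague-Grundy theorem, the Grundy value of a sum of independent games is the XOR of the component values.
Combined value = 2 ⊕ 2 = 0.

0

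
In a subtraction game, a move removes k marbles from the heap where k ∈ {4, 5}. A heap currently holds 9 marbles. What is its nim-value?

0

Grundy values for subtraction set {4, 5}:
g(0) = mex{} = 0
g(1) = mex{} = 0
g(2) = mex{} = 0
g(3) = mex{} = 0
g(4) = mex{0} = 1
g(5) = mex{0} = 1
g(6) = mex{0} = 1
g(7) = mex{0} = 1
g(8) = mex{0,1} = 2
g(9) = mex{1} = 0
So g(9) = 0.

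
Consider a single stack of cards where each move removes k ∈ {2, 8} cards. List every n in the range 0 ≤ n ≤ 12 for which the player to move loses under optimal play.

Build the Grundy sequence with g(k) = mex{g(k−s) : s ∈ {2, 8}, s ≤ k}:
k:     0  1  2  3  4  5  6  7  8  9 10 11 12
g(k):  0  0  1  1  0  0  1  1  2  2  0  0  1
The P-positions (g = 0) in 0..12 are 0, 1, 4, 5, 10, 11.

0, 1, 4, 5, 10, 11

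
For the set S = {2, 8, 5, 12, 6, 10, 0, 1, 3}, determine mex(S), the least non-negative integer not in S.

4

The values 0, 1, 2, 3 are all present; 4 is the first non-negative integer missing from the set.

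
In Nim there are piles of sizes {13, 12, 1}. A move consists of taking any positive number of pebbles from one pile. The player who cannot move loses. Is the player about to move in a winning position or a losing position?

Losing position

Compute the nim-sum pairwise:
13 ^ 12 = 1
1 ^ 1 = 0
The nim-sum is 0, so this is a P-position: the player to move is in a losing position under optimal play.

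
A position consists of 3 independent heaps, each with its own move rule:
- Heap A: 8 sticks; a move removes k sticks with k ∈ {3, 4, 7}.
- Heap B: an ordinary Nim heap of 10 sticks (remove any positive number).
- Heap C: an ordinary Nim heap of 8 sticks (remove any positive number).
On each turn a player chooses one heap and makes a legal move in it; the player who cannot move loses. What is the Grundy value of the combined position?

Grundy values for heap A (subtraction set {3, 4, 7}):
g(0) = mex{} = 0
g(1) = mex{} = 0
g(2) = mex{} = 0
g(3) = mex{0} = 1
g(4) = mex{0} = 1
g(5) = mex{0} = 1
g(6) = mex{0,1} = 2
g(7) = mex{0,1} = 2
g(8) = mex{0,1} = 2
So g(8) = 2.
Heap B is a plain Nim heap of size 10, so its Grundy value is 10.
Heap C is a plain Nim heap of size 8, so its Grundy value is 8.
By the Sprague-Grundy theorem, the Grundy value of a sum of independent games is the XOR of the component values.
Combined value = 2 ⊕ 10 ⊕ 8 = 0.

0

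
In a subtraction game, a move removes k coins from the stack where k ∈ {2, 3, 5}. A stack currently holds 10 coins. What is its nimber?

Compute g(0), g(1), … for moves {2, 3, 5}:
g(0) = mex{} = 0
g(1) = mex{} = 0
g(2) = mex{0} = 1
g(3) = mex{0} = 1
g(4) = mex{0,1} = 2
g(5) = mex{0,1} = 2
g(6) = mex{0,1,2} = 3
g(7) = mex{1,2} = 0
g(8) = mex{1,2,3} = 0
g(9) = mex{0,2,3} = 1
g(10) = mex{0,2} = 1
So g(10) = 1.

1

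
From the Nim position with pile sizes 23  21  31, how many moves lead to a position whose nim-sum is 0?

3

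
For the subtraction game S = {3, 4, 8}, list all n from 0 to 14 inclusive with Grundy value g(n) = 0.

0, 1, 2, 7, 12, 13, 14

Compute g(0), g(1), … for moves {3, 4, 8}:
k:     0  1  2  3  4  5  6  7  8  9 10 11 12 13 14
g(k):  0  0  0  1  1  1  2  0  2  3  1  3  0  0  0
The P-positions (g = 0) in 0..14 are 0, 1, 2, 7, 12, 13, 14.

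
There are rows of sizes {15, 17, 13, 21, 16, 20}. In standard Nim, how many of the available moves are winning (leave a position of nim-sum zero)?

1

Bitwise XOR of the heap sizes:
  01111  (15)
  10001  (17)
  01101  (13)
  10101  (21)
  10000  (16)
  10100  (20)
  -----
  00010  (2)
The overall nim-sum is X = 2. A row of size p has a winning move iff p XOR X < p (reduce it to p XOR X).
  15: 15 XOR 2 = 13 < 15 — winning move (to 13).
  17: 17 XOR 2 = 19 ≥ 17 — no move.
  13: 13 XOR 2 = 15 ≥ 13 — no move.
  21: 21 XOR 2 = 23 ≥ 21 — no move.
  16: 16 XOR 2 = 18 ≥ 16 — no move.
  20: 20 XOR 2 = 22 ≥ 20 — no move.
That gives 1 winning move.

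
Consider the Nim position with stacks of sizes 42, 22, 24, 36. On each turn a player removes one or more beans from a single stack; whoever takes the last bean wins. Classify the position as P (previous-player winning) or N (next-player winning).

Nim-sum: 42 ⊕ 22 ⊕ 24 ⊕ 36 = 0.
The nim-sum is 0, so this is a P-position: the player to move is in a losing position under optimal play.

P-position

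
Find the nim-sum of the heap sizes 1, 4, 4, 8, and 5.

12

Compute the nim-sum pairwise:
1 ⊕ 4 = 5
5 ⊕ 4 = 1
1 ⊕ 8 = 9
9 ⊕ 5 = 12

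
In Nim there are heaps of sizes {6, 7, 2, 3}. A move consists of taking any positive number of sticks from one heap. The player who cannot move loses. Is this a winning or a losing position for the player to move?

Losing position

Bitwise XOR of the heap sizes:
  110  (6)
  111  (7)
  010  (2)
  011  (3)
  ---
  000  (0)
The nim-sum is 0, so this is a P-position: the player to move is in a losing position under optimal play.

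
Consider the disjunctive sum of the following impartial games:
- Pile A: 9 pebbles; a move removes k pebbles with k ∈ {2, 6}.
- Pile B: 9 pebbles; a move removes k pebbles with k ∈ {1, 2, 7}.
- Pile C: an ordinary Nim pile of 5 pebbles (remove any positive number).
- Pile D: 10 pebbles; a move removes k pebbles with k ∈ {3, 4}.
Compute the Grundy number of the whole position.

For pile A, compute g(0), g(1), … with moves {2, 6}:
g(0) = mex{} = 0
g(1) = mex{} = 0
g(2) = mex{0} = 1
g(3) = mex{0} = 1
g(4) = mex{1} = 0
g(5) = mex{1} = 0
g(6) = mex{0} = 1
g(7) = mex{0} = 1
g(8) = mex{1} = 0
g(9) = mex{1} = 0
So g(9) = 0.
Build the Grundy sequence for pile B with g(k) = mex{g(k−s) : s ∈ {1, 2, 7}, s ≤ k}:
k:     0  1  2  3  4  5  6  7  8  9
g(k):  0  1  2  0  1  2  0  1  2  0
So g(9) = 0.
Pile C is a plain Nim pile of size 5, so its Grundy value is 5.
For pile D, compute g(0), g(1), … with moves {3, 4}:
g(0) = mex{} = 0
g(1) = mex{} = 0
g(2) = mex{} = 0
g(3) = mex{0} = 1
g(4) = mex{0} = 1
g(5) = mex{0} = 1
g(6) = mex{0,1} = 2
g(7) = mex{1} = 0
g(8) = mex{1} = 0
g(9) = mex{1,2} = 0
g(10) = mex{0,2} = 1
So g(10) = 1.
By the Sprague-Grundy theorem, the Grundy value of a sum of independent games is the XOR of the component values.
Combined value = 0 XOR 0 XOR 5 XOR 1 = 4.

4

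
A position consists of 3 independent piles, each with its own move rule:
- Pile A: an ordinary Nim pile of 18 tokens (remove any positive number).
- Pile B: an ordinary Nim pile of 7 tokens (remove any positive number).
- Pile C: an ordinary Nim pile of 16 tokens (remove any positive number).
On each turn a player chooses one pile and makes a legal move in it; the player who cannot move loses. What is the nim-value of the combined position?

5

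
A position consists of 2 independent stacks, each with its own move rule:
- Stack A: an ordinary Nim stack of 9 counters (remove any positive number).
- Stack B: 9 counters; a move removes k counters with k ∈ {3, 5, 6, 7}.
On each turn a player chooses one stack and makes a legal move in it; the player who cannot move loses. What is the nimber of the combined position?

10

Stack A is a plain Nim stack of size 9, so its Grundy value is 9.
Grundy values for stack B (subtraction set {3, 5, 6, 7}):
g(0) = mex{} = 0
g(1) = mex{} = 0
g(2) = mex{} = 0
g(3) = mex{0} = 1
g(4) = mex{0} = 1
g(5) = mex{0} = 1
g(6) = mex{0,1} = 2
g(7) = mex{0,1} = 2
g(8) = mex{0,1} = 2
g(9) = mex{0,1,2} = 3
So g(9) = 3.
By the Sprague-Grundy theorem, the Grundy value of a sum of independent games is the XOR of the component values.
Combined value = 9 XOR 3 = 10.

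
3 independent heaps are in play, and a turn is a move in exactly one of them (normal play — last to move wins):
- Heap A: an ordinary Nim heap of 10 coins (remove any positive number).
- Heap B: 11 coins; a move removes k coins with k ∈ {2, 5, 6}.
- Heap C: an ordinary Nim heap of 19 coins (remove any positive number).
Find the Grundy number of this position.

Heap A is a plain Nim heap of size 10, so its Grundy value is 10.
Grundy values for heap B (subtraction set {2, 5, 6}):
k:     0  1  2  3  4  5  6  7  8  9 10 11
g(k):  0  0  1  1  0  2  1  3  0  2  1  0
So g(11) = 0.
Heap C is a plain Nim heap of size 19, so its Grundy value is 19.
The value of a disjunctive sum is the nim-sum of the parts.
Combined value = 10 ⊕ 0 ⊕ 19 = 25.

25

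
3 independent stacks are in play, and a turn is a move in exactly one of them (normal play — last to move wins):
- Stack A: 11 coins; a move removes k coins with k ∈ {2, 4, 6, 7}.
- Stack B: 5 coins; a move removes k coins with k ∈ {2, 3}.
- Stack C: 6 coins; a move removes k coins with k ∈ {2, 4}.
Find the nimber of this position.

1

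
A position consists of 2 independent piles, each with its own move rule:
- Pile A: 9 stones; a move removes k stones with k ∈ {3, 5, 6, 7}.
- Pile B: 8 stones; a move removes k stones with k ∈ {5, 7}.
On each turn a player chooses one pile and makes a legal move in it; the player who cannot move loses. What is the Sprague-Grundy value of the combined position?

2

Grundy values for pile A (subtraction set {3, 5, 6, 7}):
g(0) = mex{} = 0
g(1) = mex{} = 0
g(2) = mex{} = 0
g(3) = mex{0} = 1
g(4) = mex{0} = 1
g(5) = mex{0} = 1
g(6) = mex{0,1} = 2
g(7) = mex{0,1} = 2
g(8) = mex{0,1} = 2
g(9) = mex{0,1,2} = 3
So g(9) = 3.
Build the Grundy sequence for pile B with g(k) = mex{g(k−s) : s ∈ {5, 7}, s ≤ k}:
g(0) = mex{} = 0
g(1) = mex{} = 0
g(2) = mex{} = 0
g(3) = mex{} = 0
g(4) = mex{} = 0
g(5) = mex{0} = 1
g(6) = mex{0} = 1
g(7) = mex{0} = 1
g(8) = mex{0} = 1
So g(8) = 1.
By the Sprague-Grundy theorem, the Grundy value of a sum of independent games is the XOR of the component values.
Combined value = 3 ⊕ 1 = 2.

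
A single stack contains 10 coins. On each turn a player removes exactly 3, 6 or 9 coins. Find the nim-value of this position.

3

Grundy values for subtraction set {3, 6, 9}:
k:     0  1  2  3  4  5  6  7  8  9 10
g(k):  0  0  0  1  1  1  2  2  2  3  3
So g(10) = 3.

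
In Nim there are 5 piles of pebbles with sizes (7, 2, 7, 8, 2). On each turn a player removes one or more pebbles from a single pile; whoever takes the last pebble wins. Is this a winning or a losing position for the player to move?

Winning position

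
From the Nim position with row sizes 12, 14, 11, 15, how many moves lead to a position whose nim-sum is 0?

Bitwise XOR of the heap sizes:
  1100  (12)
  1110  (14)
  1011  (11)
  1111  (15)
  ----
  0110  (6)
The overall nim-sum is X = 6. A row of size p has a winning move iff p XOR X < p (reduce it to p XOR X).
  12: 12 XOR 6 = 10 < 12 — winning move (to 10).
  14: 14 XOR 6 = 8 < 14 — winning move (to 8).
  11: 11 XOR 6 = 13 ≥ 11 — no move.
  15: 15 XOR 6 = 9 < 15 — winning move (to 9).
That gives 3 winning moves.

3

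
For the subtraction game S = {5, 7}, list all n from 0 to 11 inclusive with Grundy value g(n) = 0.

Compute g(0), g(1), … for moves {5, 7}:
k:     0  1  2  3  4  5  6  7  8  9 10 11
g(k):  0  0  0  0  0  1  1  1  1  1  2  2
The P-positions (g = 0) in 0..11 are 0, 1, 2, 3, 4.

0, 1, 2, 3, 4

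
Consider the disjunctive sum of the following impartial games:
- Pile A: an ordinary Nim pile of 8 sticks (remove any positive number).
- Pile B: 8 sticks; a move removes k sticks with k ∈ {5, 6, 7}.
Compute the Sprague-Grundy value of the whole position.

Pile A is a plain Nim pile of size 8, so its Grundy value is 8.
For pile B, compute g(0), g(1), … with moves {5, 6, 7}:
k:     0  1  2  3  4  5  6  7  8
g(k):  0  0  0  0  0  1  1  1  1
So g(8) = 1.
The value of a disjunctive sum is the nim-sum of the parts.
Combined value = 8 ⊕ 1 = 9.

9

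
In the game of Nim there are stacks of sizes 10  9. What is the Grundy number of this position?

Compute the nim-sum pairwise:
10 ^ 9 = 3

3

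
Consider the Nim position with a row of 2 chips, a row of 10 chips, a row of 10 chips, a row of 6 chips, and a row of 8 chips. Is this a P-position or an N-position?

N-position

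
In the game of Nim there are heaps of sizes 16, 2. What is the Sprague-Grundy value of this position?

18

Compute the nim-sum pairwise:
16 ^ 2 = 18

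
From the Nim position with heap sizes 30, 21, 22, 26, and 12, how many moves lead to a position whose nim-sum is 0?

Bitwise XOR of the heap sizes:
  11110  (30)
  10101  (21)
  10110  (22)
  11010  (26)
  01100  (12)
  -----
  01011  (11)
The overall nim-sum is X = 11. A heap of size p has a winning move iff p XOR X < p (reduce it to p XOR X).
  30: 30 XOR 11 = 21 < 30 — winning move (to 21).
  21: 21 XOR 11 = 30 ≥ 21 — no move.
  22: 22 XOR 11 = 29 ≥ 22 — no move.
  26: 26 XOR 11 = 17 < 26 — winning move (to 17).
  12: 12 XOR 11 = 7 < 12 — winning move (to 7).
That gives 3 winning moves.

3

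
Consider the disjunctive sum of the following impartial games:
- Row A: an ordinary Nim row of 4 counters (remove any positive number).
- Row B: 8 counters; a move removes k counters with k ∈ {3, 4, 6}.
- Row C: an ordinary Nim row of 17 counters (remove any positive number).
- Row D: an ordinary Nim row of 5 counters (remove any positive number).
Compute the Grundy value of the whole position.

18

Row A is a plain Nim row of size 4, so its Grundy value is 4.
Build the Grundy sequence for row B with g(k) = mex{g(k−s) : s ∈ {3, 4, 6}, s ≤ k}:
k:     0  1  2  3  4  5  6  7  8
g(k):  0  0  0  1  1  1  2  2  2
So g(8) = 2.
Row C is a plain Nim row of size 17, so its Grundy value is 17.
Row D is a plain Nim row of size 5, so its Grundy value is 5.
By the Sprague-Grundy theorem, the Grundy value of a sum of independent games is the XOR of the component values.
Combined value = 4 XOR 2 XOR 17 XOR 5 = 18.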